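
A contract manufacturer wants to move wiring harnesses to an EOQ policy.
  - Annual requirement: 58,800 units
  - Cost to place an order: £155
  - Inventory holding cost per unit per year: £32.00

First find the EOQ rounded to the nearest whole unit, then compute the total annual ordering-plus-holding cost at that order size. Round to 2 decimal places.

£24,151.52

Q* = √(2·D·S / H) = √(2·58,800·155 / 32) = √569,625.0 ≈ 754.74 → Q = 755 units
Ordering: D/Q × S = 58,800/755 × £155 = £12,071.52
Holding:  Q/2 × H = 755/2 × £32 = £12,080.00
Total = £12,071.52 + £12,080.00 = £24,151.52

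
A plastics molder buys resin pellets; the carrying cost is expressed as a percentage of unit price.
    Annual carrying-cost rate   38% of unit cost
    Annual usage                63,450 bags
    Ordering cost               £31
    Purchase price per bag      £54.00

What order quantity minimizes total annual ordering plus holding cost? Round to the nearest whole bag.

438 bags

Holding cost per bag per year: H = 38% × £54 = £20.5200
2DS/H = 2·63,450·31/20.52 = 191,710.53
EOQ = √191,710.53 ≈ 437.85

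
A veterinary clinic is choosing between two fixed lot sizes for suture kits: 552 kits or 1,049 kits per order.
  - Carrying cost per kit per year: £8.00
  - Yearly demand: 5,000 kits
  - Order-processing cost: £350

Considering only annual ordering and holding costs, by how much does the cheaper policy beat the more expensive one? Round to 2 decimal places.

£485.97

Annual cost at Q: ordering D·S/Q plus holding Q·H/2.
TC(552) = (5,000/552)×350 + (552/2)×8 = £5,378.29
TC(1,049) = (5,000/1,049)×350 + (1,049/2)×8 = £5,864.26
|ΔTC| = |£5,378.29 − £5,864.26| = £485.97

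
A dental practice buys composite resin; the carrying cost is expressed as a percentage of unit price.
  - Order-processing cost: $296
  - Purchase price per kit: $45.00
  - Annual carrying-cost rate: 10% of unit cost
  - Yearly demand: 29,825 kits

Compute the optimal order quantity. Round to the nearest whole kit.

1,981 kits

H = i·C = 0.1 × $45 = $4.5000 per kit-year
2DS/H = 2·29,825·296/4.5 = 3,923,644.44
EOQ = √3,923,644.44 ≈ 1,980.82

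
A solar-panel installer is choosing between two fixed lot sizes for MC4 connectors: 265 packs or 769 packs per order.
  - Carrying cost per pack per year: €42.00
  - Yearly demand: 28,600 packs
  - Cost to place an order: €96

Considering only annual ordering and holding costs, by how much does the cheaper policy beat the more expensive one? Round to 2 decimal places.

€3,793.60

For each Q, cost = (D/Q)·S + (Q/2)·H.
TC(265) = (28,600/265)×96 + (265/2)×42 = €15,925.75
TC(769) = (28,600/769)×96 + (769/2)×42 = €19,719.35
Lots of 265 are cheaper by €3,793.60.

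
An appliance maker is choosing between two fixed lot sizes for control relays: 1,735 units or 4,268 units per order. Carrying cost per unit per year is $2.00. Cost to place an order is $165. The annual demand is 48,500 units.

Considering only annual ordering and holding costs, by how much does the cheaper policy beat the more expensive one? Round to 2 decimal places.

$204.39

Annual cost at Q: ordering D·S/Q plus holding Q·H/2.
TC(1,735) = (48,500/1,735)×165 + (1,735/2)×2 = $6,347.39
TC(4,268) = (48,500/4,268)×165 + (4,268/2)×2 = $6,143.00
Cheaper: Q = 4,268.  Difference = $204.39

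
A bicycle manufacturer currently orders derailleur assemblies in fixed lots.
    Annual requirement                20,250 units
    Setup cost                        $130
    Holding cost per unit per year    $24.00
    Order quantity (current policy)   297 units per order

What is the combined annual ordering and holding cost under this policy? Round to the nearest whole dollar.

Annual ordering cost = (D/Q)·S = (20,250/297) × 130 = $8,863.64
Annual holding cost  = (Q/2)·H = (297/2) × 24 = $3,564.00
Total = $8,863.64 + $3,564.00 = $12,427.64

$12,428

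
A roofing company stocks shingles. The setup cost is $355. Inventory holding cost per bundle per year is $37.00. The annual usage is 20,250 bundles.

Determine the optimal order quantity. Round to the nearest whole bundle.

2DS/H = 2·20,250·355/37 = 388,581.08
EOQ = √388,581.08 ≈ 623.36

623 bundles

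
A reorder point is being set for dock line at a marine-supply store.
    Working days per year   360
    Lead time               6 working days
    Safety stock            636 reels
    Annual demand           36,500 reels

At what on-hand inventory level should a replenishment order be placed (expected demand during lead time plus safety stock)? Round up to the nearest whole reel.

Daily demand d = 36,500 / 360 = 101.389 reels/day
Demand during lead time = 101.389 × 6 = 608.33
Reorder point = 608.33 + 636 = 1,244.33 → round up

1,245 reels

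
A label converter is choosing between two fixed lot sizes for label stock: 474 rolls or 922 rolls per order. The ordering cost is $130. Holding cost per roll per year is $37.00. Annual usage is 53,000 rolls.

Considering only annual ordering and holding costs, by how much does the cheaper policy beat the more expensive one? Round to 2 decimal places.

$1,225.02

Annual cost at Q: ordering D·S/Q plus holding Q·H/2.
TC(474) = (53,000/474)×130 + (474/2)×37 = $23,304.86
TC(922) = (53,000/922)×130 + (922/2)×37 = $24,529.89
Cheaper: Q = 474.  Difference = $1,225.02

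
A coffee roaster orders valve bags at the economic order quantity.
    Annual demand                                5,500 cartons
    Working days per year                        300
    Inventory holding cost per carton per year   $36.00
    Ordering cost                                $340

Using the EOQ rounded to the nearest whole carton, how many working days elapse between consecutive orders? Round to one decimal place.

Optimal lot size Q* = (2 × 5,500 × $340 / $36)^½ ≈ 322.32 → Q = 322 cartons
T = Q/D × 300 days = 322/5,500 × 300 = 17.564 days

17.6 days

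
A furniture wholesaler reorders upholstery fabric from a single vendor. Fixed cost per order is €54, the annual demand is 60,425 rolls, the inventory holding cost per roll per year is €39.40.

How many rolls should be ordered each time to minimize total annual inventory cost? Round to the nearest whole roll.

Q* = √(2·D·S / H) = √(2·60,425·54 / 39.4) = √165,632.0 ≈ 406.98

407 rolls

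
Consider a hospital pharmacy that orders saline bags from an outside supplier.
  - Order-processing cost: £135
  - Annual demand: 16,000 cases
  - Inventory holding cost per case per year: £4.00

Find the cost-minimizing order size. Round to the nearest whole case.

2DS/H = 2·16,000·135/4 = 1,080,000.00
EOQ = √1,080,000.00 ≈ 1,039.23

1,039 cases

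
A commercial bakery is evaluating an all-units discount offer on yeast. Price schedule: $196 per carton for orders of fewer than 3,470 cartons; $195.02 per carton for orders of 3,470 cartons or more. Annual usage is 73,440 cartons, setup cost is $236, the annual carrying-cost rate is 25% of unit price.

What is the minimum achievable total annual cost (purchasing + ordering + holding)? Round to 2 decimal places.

H₁ = 25%×$196 = $49.0000;  H₂ = 25%×$195.02 = $48.7550
EOQ₁ = √(2×73,440×236/49.0000) = 841.08  (< 3,470, feasible at tier 1)
EOQ₂ = √(2×73,440×236/48.7550) = 843.19  (< 3,470 → use Q = 3,470 at tier-2 price)
TC(tier 1 (EOQ₁), Q≈841.1) = $14,435,453.11
TC(tier 2, Q≈3,470.0) = $14,411,853.49
Minimum at tier 2: $14,411,853.49

$14,411,853.49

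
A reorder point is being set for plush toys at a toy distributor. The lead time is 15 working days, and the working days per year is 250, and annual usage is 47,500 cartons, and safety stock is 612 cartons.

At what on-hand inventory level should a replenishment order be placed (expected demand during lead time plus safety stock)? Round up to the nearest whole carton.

3,462 cartons

Daily demand d = 47,500 / 250 = 190.000 cartons/day
Demand during lead time = 190.000 × 15 = 2,850.00
Reorder point = 2,850.00 + 612 = 3,462.00 → round up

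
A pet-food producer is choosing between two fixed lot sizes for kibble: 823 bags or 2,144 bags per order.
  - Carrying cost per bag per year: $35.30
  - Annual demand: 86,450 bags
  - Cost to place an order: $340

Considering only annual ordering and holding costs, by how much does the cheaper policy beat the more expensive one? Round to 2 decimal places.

$1,310.61

Annual cost at Q: ordering D·S/Q plus holding Q·H/2.
TC(823) = (86,450/823)×340 + (823/2)×35.3 = $50,240.41
TC(2,144) = (86,450/2,144)×340 + (2,144/2)×35.3 = $51,551.02
Lots of 823 are cheaper by $1,310.61.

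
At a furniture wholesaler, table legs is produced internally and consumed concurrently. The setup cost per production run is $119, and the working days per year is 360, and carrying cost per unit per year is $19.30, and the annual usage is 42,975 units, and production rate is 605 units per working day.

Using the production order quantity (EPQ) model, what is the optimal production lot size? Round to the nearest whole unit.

d = 42,975/360 = 119.3750 units/day;  effective holding cost H(1 − d/p) = 19.3·(1 − 119.3750/605) = 15.49184
Q* = √(2DS / H_eff) = √(2·42,975·119 / 15.49184) ≈ 812.54

813 units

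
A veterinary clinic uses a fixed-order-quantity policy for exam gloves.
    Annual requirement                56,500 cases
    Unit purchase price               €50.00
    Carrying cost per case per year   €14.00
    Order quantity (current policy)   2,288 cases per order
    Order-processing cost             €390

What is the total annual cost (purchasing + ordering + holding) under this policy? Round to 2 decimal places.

€2,850,646.68

Orders/yr = 56,500/2,288 = 24.694; ordering cost = 24.694 × €390 = €9,630.68
Average inventory = 2,288/2 = 1144; holding cost = 1144 × €14 = €16,016.00
Purchase cost = D·C = 56,500 × 50 = €2,825,000.00
Total = €9,630.68 + €16,016.00 + €2,825,000.00 = €2,850,646.68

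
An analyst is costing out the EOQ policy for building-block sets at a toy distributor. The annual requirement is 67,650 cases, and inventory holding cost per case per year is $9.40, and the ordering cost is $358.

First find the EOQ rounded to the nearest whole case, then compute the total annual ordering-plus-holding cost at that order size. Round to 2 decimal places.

2DS/H = 2·67,650·358/9.4 = 5,152,914.89
EOQ = √5,152,914.89 ≈ 2,270.00 → Q = 2,270 cases
Annual ordering cost = (D/Q)·S = (67,650/2,270) × 358 = $10,669.03
Annual holding cost  = (Q/2)·H = (2,270/2) × 9.4 = $10,669.00
Total = $10,669.03 + $10,669.00 = $21,338.03

$21,338.03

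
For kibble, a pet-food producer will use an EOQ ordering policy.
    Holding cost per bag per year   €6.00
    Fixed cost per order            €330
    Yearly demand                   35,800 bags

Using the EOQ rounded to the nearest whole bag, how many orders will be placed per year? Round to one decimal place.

Q* = √(2·D·S / H) = √(2·35,800·330 / 6) = √3,938,000.0 ≈ 1,984.44 → Q = 1,984
N = D/Q = 35,800/1,984 ≈ 18.044 orders/yr

18.0 orders per year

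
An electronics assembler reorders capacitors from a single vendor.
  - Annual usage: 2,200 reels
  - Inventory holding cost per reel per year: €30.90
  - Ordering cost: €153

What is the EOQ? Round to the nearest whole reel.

148 reels

Q* = √(2·D·S / H) = √(2·2,200·153 / 30.9) = √21,786.4 ≈ 147.60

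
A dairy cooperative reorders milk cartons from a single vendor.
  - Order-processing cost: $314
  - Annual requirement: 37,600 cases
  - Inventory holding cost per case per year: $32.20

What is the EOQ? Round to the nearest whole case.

856 cases

2DS/H = 2·37,600·314/32.2 = 733,316.77
EOQ = √733,316.77 ≈ 856.34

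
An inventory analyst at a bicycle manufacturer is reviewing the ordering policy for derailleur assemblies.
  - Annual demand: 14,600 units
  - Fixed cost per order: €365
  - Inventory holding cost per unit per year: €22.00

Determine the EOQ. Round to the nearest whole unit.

EOQ = √(2DS/H) = √(2 × 14,600 × 365 / 22)
    = √(484,454.55) ≈ 696.03

696 units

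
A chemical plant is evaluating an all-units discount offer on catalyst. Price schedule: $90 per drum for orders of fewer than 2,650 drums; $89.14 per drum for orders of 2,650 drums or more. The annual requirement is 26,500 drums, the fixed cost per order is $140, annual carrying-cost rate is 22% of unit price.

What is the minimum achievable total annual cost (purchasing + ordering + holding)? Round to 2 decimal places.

$2,389,594.31

H₁ = 22%×$90 = $19.8000;  H₂ = 22%×$89.14 = $19.6108
EOQ₁ = √(2×26,500×140/19.8000) = 612.17  (< 2,650, feasible at tier 1)
EOQ₂ = √(2×26,500×140/19.6108) = 615.11  (< 2,650 → use Q = 2,650 at tier-2 price)
TC(tier 1 (EOQ₁), Q≈612.2) = $2,397,120.89
TC(tier 2, Q≈2,650.0) = $2,389,594.31
Minimum at tier 2: $2,389,594.31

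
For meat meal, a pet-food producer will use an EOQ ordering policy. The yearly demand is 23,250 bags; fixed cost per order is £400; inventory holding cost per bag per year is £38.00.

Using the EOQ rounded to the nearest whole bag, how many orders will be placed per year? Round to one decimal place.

Q* = √(2·D·S / H) = √(2·23,250·400 / 38) = √489,473.7 ≈ 699.62 → Q = 700
N = D/Q = 23,250/700 ≈ 33.214 orders/yr

33.2 orders per year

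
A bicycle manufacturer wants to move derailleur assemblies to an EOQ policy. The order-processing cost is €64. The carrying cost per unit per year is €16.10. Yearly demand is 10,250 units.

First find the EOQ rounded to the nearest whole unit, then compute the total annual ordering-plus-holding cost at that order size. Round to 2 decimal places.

2DS/H = 2·10,250·64/16.1 = 81,490.68
EOQ = √81,490.68 ≈ 285.47 → Q = 285 units
Ordering: D/Q × S = 10,250/285 × €64 = €2,301.75
Holding:  Q/2 × H = 285/2 × €16.1 = €2,294.25
Total = €2,301.75 + €2,294.25 = €4,596.00

€4,596.00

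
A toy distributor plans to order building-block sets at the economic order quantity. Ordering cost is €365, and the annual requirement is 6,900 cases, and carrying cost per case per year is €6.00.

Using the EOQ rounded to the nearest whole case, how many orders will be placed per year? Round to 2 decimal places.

EOQ = √(2DS/H) = √(2 × 6,900 × 365 / 6)
    = √(839,500.00) ≈ 916.24 → Q = 916
Orders per year = D/Q = 6,900 / 916 = 7.533

7.53 orders per year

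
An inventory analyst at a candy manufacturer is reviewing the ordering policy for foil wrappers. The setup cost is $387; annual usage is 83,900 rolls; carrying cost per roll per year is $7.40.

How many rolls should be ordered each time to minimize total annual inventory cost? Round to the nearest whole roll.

2DS/H = 2·83,900·387/7.4 = 8,775,486.49
EOQ = √8,775,486.49 ≈ 2,962.34

2,962 rolls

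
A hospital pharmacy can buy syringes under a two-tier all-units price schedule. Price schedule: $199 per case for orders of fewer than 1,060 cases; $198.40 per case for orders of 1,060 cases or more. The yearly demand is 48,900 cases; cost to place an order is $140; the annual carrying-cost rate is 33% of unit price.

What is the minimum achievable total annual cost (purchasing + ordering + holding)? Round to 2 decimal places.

$9,742,918.65

H₁ = 33%×$199 = $65.6700;  H₂ = 33%×$198.40 = $65.4720
EOQ₁ = √(2×48,900×140/65.6700) = 456.61  (< 1,060, feasible at tier 1)
EOQ₂ = √(2×48,900×140/65.4720) = 457.30  (< 1,060 → use Q = 1,060 at tier-2 price)
TC(tier 1 (EOQ₁), Q≈456.6) = $9,761,085.89
TC(tier 2, Q≈1,060.0) = $9,742,918.65
Minimum at tier 2: $9,742,918.65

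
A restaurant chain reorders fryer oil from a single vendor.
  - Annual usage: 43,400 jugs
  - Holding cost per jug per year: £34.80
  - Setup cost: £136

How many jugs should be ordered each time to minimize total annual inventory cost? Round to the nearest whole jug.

Q* = √(2·D·S / H) = √(2·43,400·136 / 34.8) = √339,218.4 ≈ 582.42

582 jugs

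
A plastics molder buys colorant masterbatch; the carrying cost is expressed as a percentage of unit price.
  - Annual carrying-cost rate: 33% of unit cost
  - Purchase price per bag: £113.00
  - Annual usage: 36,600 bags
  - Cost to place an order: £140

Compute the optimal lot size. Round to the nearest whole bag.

Holding cost per bag per year: H = 33% × £113 = £37.2900
EOQ = √(2DS/H) = √(2 × 36,600 × 140 / 37.29)
    = √(274,818.99) ≈ 524.23

524 bags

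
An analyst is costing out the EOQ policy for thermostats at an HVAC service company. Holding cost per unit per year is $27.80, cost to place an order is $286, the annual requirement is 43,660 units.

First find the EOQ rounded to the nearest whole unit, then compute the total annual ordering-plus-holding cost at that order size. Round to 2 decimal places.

Optimal lot size Q* = (2 × 43,660 × $286 / $27.8)^½ ≈ 947.80 → Q = 948 units
Orders/yr = 43,660/948 = 46.055; ordering cost = 46.055 × $286 = $13,171.69
Average inventory = 948/2 = 474; holding cost = 474 × $27.8 = $13,177.20
Total = $13,171.69 + $13,177.20 = $26,348.89

$26,348.89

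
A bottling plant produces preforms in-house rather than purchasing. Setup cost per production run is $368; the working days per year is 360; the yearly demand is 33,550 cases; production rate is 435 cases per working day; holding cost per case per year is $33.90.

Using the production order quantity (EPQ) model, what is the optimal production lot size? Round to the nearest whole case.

963 cases

Daily demand d = 33,550/360 = 93.194; p = 435; 1 − d/p = 0.78576
EPQ = √(2DS / (H(1 − d/p)))
    = √(2 × 33,550 × 368 / (33.9 × 0.78576)) ≈ 962.81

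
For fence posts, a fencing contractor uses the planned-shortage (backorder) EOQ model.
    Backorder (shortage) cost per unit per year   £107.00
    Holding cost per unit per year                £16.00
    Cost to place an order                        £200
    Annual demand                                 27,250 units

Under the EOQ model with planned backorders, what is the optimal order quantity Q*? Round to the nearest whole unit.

885 units

Q* = √(2DS/H) · √((H + b)/b)
   = √(2 × 27,250 × 200 / 16) · √((16 + 107) / 107)
   = 825.379 × 1.0722 ≈ 884.94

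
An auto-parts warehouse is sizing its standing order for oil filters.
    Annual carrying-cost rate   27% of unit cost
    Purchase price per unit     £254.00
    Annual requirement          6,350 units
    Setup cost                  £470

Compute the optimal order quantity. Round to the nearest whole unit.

295 units

H = i·C = 0.27 × £254 = £68.5800 per unit-year
2DS/H = 2·6,350·470/68.58 = 87,037.04
EOQ = √87,037.04 ≈ 295.02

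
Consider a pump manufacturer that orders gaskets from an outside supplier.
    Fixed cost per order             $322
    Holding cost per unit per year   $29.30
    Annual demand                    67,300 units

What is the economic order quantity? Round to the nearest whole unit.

1,216 units

Q* = √(2·D·S / H) = √(2·67,300·322 / 29.3) = √1,479,221.8 ≈ 1,216.23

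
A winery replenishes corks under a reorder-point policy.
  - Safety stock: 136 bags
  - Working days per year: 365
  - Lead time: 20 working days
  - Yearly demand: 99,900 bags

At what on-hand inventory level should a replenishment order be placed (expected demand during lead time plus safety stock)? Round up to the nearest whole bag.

5,610 bags

Daily demand d = 99,900 / 365 = 273.699 bags/day
Demand during lead time = 273.699 × 20 = 5,473.97
Reorder point = 5,473.97 + 136 = 5,609.97 → round up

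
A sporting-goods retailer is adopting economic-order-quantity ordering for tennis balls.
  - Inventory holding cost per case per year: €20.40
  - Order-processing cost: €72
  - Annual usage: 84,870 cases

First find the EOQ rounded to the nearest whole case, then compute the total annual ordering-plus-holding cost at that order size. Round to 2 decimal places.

€15,789.68

Optimal lot size Q* = (2 × 84,870 × €72 / €20.4)^½ ≈ 774.00 → Q = 774 cases
Orders/yr = 84,870/774 = 109.651; ordering cost = 109.651 × €72 = €7,894.88
Average inventory = 774/2 = 387; holding cost = 387 × €20.4 = €7,894.80
Total = €7,894.88 + €7,894.80 = €15,789.68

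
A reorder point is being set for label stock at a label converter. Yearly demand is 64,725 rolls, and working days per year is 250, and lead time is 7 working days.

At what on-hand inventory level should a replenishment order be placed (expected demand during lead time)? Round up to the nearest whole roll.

1,813 rolls

Daily demand d = 64,725 / 250 = 258.900 rolls/day
Demand during lead time = 258.900 × 7 = 1,812.30
Reorder point = 1,812.30 → round up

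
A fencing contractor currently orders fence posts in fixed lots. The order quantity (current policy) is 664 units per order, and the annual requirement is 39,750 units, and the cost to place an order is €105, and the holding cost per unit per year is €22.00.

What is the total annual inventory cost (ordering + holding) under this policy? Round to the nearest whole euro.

Ordering: D/Q × S = 39,750/664 × €105 = €6,285.77
Holding:  Q/2 × H = 664/2 × €22 = €7,304.00
Total = €6,285.77 + €7,304.00 = €13,589.77

€13,590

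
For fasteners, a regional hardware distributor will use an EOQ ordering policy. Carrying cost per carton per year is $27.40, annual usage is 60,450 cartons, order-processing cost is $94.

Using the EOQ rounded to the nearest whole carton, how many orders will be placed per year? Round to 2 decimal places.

Q* = √(2·D·S / H) = √(2·60,450·94 / 27.4) = √414,766.4 ≈ 644.02 → Q = 644
Orders per year = D/Q = 60,450 / 644 = 93.866

93.87 orders per year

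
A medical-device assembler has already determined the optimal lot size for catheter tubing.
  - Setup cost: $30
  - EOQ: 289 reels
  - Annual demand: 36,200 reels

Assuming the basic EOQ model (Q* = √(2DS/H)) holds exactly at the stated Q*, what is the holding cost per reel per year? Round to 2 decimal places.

$26.01

Since Q* = (2DS/H)^½, squaring gives Q*²·H = 2DS.
H = 2DS / Q² = 2 × 36,200 × 30 / 289² = 26.0054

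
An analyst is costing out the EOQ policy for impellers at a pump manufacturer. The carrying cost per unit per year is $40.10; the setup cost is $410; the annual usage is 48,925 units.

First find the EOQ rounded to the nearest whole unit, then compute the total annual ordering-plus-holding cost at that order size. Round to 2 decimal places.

$40,109.25

Optimal lot size Q* = (2 × 48,925 × $410 / $40.1)^½ ≈ 1,000.23 → Q = 1,000 units
Annual ordering cost = (D/Q)·S = (48,925/1,000) × 410 = $20,059.25
Annual holding cost  = (Q/2)·H = (1,000/2) × 40.1 = $20,050.00
Total = $20,059.25 + $20,050.00 = $40,109.25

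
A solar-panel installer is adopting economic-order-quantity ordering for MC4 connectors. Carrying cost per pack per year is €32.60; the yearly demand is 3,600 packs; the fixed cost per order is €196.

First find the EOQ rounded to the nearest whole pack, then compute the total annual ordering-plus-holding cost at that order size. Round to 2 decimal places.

Optimal lot size Q* = (2 × 3,600 × €196 / €32.6)^½ ≈ 208.06 → Q = 208 packs
Orders/yr = 3,600/208 = 17.308; ordering cost = 17.308 × €196 = €3,392.31
Average inventory = 208/2 = 104; holding cost = 104 × €32.6 = €3,390.40
Total = €3,392.31 + €3,390.40 = €6,782.71

€6,782.71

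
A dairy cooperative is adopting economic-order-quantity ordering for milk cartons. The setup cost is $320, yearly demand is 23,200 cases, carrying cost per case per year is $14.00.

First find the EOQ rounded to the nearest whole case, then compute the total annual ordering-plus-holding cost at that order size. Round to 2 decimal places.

$14,417.77

Optimal lot size Q* = (2 × 23,200 × $320 / $14)^½ ≈ 1,029.84 → Q = 1,030 cases
Ordering: D/Q × S = 23,200/1,030 × $320 = $7,207.77
Holding:  Q/2 × H = 1,030/2 × $14 = $7,210.00
Total = $7,207.77 + $7,210.00 = $14,417.77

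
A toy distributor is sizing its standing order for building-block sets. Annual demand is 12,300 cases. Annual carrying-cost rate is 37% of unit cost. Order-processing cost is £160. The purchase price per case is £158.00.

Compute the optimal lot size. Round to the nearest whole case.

Carrying cost H = £158 × 37% = £58.4600/case/yr
Q* = √(2·D·S / H) = √(2·12,300·160 / 58.46) = √67,328.1 ≈ 259.48

259 cases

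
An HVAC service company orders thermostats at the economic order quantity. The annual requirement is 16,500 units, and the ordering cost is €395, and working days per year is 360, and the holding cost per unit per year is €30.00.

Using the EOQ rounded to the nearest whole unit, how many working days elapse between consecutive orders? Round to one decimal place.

14.4 days

2DS/H = 2·16,500·395/30 = 434,500.00
EOQ = √434,500.00 ≈ 659.17 → Q = 659 units
Cycle time = (working days × Q)/D = (360 × 659) / 16,500 = 14.378 days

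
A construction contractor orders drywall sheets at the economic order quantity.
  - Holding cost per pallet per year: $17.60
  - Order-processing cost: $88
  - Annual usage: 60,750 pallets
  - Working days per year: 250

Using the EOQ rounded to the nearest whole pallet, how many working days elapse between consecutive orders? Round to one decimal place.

2DS/H = 2·60,750·88/17.6 = 607,500.00
EOQ = √607,500.00 ≈ 779.42 → Q = 779 pallets
T = Q/D × 250 days = 779/60,750 × 250 = 3.206 days

3.2 days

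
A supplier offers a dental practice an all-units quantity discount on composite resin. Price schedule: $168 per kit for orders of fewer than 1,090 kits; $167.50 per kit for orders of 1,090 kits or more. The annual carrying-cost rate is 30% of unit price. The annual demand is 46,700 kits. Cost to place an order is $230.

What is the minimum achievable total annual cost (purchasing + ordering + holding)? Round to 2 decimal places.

$7,859,490.38

H₁ = 30%×$168 = $50.4000;  H₂ = 30%×$167.50 = $50.2500
EOQ₁ = √(2×46,700×230/50.4000) = 652.86  (< 1,090, feasible at tier 1)
EOQ₂ = √(2×46,700×230/50.2500) = 653.84  (< 1,090 → use Q = 1,090 at tier-2 price)
TC(tier 1 (EOQ₁), Q≈652.9) = $7,878,504.30
TC(tier 2, Q≈1,090.0) = $7,859,490.38
Minimum at tier 2: $7,859,490.38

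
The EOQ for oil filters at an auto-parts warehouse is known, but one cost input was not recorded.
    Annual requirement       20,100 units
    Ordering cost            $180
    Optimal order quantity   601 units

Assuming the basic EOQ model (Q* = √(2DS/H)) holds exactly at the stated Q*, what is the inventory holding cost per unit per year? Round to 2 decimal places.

Since Q* = (2DS/H)^½, squaring gives Q*²·H = 2DS.
H = 2DS / Q² = 2 × 20,100 × 180 / 601² = 20.0332

$20.03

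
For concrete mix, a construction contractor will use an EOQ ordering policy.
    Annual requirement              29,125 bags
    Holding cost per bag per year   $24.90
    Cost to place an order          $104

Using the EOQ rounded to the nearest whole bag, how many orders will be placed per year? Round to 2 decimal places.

59.08 orders per year

Q* = √(2·D·S / H) = √(2·29,125·104 / 24.9) = √243,293.2 ≈ 493.25 → Q = 493
N = D/Q = 29,125/493 ≈ 59.077 orders/yr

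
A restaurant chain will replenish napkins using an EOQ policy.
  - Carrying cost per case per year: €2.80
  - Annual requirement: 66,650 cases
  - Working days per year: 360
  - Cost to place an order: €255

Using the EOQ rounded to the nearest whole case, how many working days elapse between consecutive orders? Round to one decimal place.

2DS/H = 2·66,650·255/2.8 = 12,139,821.43
EOQ = √12,139,821.43 ≈ 3,484.22 → Q = 3,484 cases
T = Q/D × 360 days = 3,484/66,650 × 360 = 18.818 days

18.8 days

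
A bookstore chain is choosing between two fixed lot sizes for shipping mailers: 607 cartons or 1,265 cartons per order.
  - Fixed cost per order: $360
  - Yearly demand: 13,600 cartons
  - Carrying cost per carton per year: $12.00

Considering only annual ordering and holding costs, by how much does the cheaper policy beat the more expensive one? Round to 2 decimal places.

TC(Q) = (D/Q)S + (Q/2)H
TC(607) = (13,600/607)×360 + (607/2)×12 = $11,707.90
TC(1,265) = (13,600/1,265)×360 + (1,265/2)×12 = $11,460.36
Cheaper: Q = 1,265.  Difference = $247.54

$247.54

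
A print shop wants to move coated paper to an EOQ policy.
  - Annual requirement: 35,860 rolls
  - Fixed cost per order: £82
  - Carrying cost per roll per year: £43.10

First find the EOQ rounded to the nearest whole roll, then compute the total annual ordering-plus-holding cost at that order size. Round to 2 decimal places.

Optimal lot size Q* = (2 × 35,860 × £82 / £43.1)^½ ≈ 369.39 → Q = 369 rolls
Annual ordering cost = (D/Q)·S = (35,860/369) × 82 = £7,968.89
Annual holding cost  = (Q/2)·H = (369/2) × 43.1 = £7,951.95
Total = £7,968.89 + £7,951.95 = £15,920.84

£15,920.84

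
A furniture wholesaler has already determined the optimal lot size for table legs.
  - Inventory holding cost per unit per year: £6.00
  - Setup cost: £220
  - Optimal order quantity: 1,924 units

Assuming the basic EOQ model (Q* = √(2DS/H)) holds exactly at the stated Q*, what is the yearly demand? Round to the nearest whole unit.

Since Q* = (2DS/H)^½, squaring gives Q*²·H = 2DS.
D = Q²H / (2S) = 1,924² × 6 / (2 × 220) = 50,478.76

50,479 units per year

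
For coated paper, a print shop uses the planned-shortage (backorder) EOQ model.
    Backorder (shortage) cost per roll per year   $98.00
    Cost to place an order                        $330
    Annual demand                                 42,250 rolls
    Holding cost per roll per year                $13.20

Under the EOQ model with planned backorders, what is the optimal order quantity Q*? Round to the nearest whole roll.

Q* = √(2DS/H) · √((H + b)/b)
   = √(2 × 42,250 × 330 / 13.2) · √((13.2 + 98) / 98)
   = 1,453.444 × 1.0652 ≈ 1,548.24

1,548 rolls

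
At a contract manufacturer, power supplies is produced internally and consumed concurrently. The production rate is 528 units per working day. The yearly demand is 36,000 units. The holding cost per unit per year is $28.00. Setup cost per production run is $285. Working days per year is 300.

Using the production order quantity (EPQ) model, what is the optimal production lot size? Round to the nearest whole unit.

974 units

d = 36,000/300 = 120.0000 units/day;  effective holding cost H(1 − d/p) = 28·(1 − 120.0000/528) = 21.63636
Q* = √(2DS / H_eff) = √(2·36,000·285 / 21.63636) ≈ 973.86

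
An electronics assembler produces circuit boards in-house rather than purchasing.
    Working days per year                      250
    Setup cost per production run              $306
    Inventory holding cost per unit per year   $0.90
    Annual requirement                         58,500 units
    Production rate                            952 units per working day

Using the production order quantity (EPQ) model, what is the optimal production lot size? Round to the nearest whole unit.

7,263 units

d = 58,500/250 = 234.0000 units/day;  effective holding cost H(1 − d/p) = 0.9·(1 − 234.0000/952) = 0.67878
Q* = √(2DS / H_eff) = √(2·58,500·306 / 0.67878) ≈ 7,262.54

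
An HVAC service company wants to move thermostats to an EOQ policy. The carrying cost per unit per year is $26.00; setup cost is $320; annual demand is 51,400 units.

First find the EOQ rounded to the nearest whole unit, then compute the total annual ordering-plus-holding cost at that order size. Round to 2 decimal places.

EOQ = √(2DS/H) = √(2 × 51,400 × 320 / 26)
    = √(1,265,230.77) ≈ 1,124.82 → Q = 1,125 units
Orders/yr = 51,400/1,125 = 45.689; ordering cost = 45.689 × $320 = $14,620.44
Average inventory = 1,125/2 = 562.5; holding cost = 562.5 × $26 = $14,625.00
Total = $14,620.44 + $14,625.00 = $29,245.44

$29,245.44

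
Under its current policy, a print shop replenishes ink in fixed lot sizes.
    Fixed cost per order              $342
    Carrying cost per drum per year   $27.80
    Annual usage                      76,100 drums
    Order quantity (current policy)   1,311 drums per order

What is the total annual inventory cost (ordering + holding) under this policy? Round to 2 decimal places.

Ordering: D/Q × S = 76,100/1,311 × $342 = $19,852.17
Holding:  Q/2 × H = 1,311/2 × $27.8 = $18,222.90
Total = $19,852.17 + $18,222.90 = $38,075.07

$38,075.07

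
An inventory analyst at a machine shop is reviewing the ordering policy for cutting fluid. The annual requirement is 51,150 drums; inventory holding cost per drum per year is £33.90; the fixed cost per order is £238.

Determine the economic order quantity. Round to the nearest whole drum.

Q* = √(2·D·S / H) = √(2·51,150·238 / 33.9) = √718,212.4 ≈ 847.47

847 drums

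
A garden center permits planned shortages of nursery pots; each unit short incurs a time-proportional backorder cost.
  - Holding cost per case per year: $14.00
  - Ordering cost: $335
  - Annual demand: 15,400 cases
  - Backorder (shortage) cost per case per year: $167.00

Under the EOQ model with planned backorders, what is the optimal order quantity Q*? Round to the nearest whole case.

Q* = √(2DS/H) · √((H + b)/b)
   = √(2 × 15,400 × 335 / 14) · √((14 + 167) / 167)
   = 858.487 × 1.0411 ≈ 893.75

894 cases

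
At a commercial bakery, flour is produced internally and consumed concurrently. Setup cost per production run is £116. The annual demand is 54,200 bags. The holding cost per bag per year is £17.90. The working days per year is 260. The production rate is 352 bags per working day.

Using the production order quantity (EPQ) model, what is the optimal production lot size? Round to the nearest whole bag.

d = 54,200/260 = 208.4615 bags/day;  effective holding cost H(1 − d/p) = 17.9·(1 − 208.4615/352) = 7.29926
Q* = √(2DS / H_eff) = √(2·54,200·116 / 7.29926) ≈ 1,312.52

1,313 bags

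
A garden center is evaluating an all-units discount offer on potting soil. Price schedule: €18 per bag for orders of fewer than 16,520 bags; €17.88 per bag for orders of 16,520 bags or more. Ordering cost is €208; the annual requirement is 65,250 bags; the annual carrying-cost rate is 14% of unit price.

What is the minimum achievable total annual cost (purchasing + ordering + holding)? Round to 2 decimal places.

H₁ = 14%×€18 = €2.5200;  H₂ = 14%×€17.88 = €2.5032
EOQ₁ = √(2×65,250×208/2.5200) = 3,281.99  (< 16,520, feasible at tier 1)
EOQ₂ = √(2×65,250×208/2.5032) = 3,292.98  (< 16,520 → use Q = 16,520 at tier-2 price)
TC(tier 1 (EOQ₁), Q≈3,282.0) = €1,182,770.60
TC(tier 2, Q≈16,520.0) = €1,188,167.98
Minimum at tier 1 (EOQ₁): €1,182,770.60

€1,182,770.60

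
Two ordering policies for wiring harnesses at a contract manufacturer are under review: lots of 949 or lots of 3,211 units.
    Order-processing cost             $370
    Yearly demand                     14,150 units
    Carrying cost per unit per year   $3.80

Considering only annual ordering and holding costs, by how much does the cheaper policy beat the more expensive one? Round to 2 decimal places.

$411.43

For each Q, cost = (D/Q)·S + (Q/2)·H.
TC(949) = (14,150/949)×370 + (949/2)×3.8 = $7,319.96
TC(3,211) = (14,150/3,211)×370 + (3,211/2)×3.8 = $7,731.39
|ΔTC| = |$7,319.96 − $7,731.39| = $411.43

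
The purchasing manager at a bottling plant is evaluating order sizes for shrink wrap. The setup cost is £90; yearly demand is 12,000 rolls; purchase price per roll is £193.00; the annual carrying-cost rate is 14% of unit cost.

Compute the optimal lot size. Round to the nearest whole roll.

H = i·C = 0.14 × £193 = £27.0200 per roll-year
2DS/H = 2·12,000·90/27.02 = 79,940.78
EOQ = √79,940.78 ≈ 282.74

283 rolls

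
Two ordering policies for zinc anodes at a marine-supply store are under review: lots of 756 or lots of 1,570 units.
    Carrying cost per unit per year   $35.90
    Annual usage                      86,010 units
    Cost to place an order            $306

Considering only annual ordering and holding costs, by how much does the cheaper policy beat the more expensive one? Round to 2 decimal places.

For each Q, cost = (D/Q)·S + (Q/2)·H.
TC(756) = (86,010/756)×306 + (756/2)×35.9 = $48,383.77
TC(1,570) = (86,010/1,570)×306 + (1,570/2)×35.9 = $44,945.23
|ΔTC| = |$48,383.77 − $44,945.23| = $3,438.54

$3,438.54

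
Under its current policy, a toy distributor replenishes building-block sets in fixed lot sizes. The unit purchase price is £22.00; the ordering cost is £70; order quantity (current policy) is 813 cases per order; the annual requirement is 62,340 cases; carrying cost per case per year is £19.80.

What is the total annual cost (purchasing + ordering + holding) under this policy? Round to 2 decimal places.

Annual ordering cost = (D/Q)·S = (62,340/813) × 70 = £5,367.53
Annual holding cost  = (Q/2)·H = (813/2) × 19.8 = £8,048.70
Purchase cost = D·C = 62,340 × 22 = £1,371,480.00
Total = £5,367.53 + £8,048.70 + £1,371,480.00 = £1,384,896.23

£1,384,896.23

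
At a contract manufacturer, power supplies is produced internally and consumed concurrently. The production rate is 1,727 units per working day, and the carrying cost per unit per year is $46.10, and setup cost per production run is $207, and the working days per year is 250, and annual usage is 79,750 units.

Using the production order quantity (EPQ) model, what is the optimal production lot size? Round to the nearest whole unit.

937 units

Daily demand d = 79,750/250 = 319.000; p = 1727; 1 − d/p = 0.81529
EPQ = √(2DS / (H(1 − d/p)))
    = √(2 × 79,750 × 207 / (46.1 × 0.81529)) ≈ 937.26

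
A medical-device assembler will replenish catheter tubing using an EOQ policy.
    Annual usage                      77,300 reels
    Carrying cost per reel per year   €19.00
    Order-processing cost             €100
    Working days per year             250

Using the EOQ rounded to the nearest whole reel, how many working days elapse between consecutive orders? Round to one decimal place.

Q* = √(2·D·S / H) = √(2·77,300·100 / 19) = √813,684.2 ≈ 902.04 → Q = 902 reels
Days between orders = 250 / (D/Q) = 250 / 85.698 ≈ 2.917

2.9 days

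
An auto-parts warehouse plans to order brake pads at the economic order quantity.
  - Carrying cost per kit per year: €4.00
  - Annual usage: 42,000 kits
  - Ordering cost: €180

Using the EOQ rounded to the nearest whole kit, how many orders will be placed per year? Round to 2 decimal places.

Optimal lot size Q* = (2 × 42,000 × €180 / €4)^½ ≈ 1,944.22 → Q = 1,944
Orders per year = D/Q = 42,000 / 1,944 = 21.605

21.60 orders per year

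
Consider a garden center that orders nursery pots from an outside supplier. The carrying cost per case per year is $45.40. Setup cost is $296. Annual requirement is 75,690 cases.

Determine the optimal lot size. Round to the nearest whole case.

993 cases

Optimal lot size Q* = (2 × 75,690 × $296 / $45.4)^½ ≈ 993.46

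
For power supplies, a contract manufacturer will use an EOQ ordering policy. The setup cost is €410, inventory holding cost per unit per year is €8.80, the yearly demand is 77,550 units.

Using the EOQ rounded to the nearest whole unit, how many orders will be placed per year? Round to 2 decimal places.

Q* = √(2·D·S / H) = √(2·77,550·410 / 8.8) = √7,226,250.0 ≈ 2,688.17 → Q = 2,688
N = D/Q = 77,550/2,688 ≈ 28.850 orders/yr

28.85 orders per year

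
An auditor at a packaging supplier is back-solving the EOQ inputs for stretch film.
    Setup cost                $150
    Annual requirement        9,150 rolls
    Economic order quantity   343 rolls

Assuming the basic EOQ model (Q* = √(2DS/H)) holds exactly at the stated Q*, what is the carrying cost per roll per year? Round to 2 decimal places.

$23.33

Since Q* = (2DS/H)^½, squaring gives Q*²·H = 2DS.
H = 2DS / Q² = 2 × 9,150 × 150 / 343² = 23.3321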